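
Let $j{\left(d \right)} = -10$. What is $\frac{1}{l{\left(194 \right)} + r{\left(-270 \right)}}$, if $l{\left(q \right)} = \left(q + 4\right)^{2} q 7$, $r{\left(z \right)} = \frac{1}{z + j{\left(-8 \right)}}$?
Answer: $\frac{280}{14906928959} \approx 1.8783 \cdot 10^{-8}$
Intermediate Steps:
$r{\left(z \right)} = \frac{1}{-10 + z}$ ($r{\left(z \right)} = \frac{1}{z - 10} = \frac{1}{-10 + z}$)
$l{\left(q \right)} = 7 q \left(4 + q\right)^{2}$ ($l{\left(q \right)} = \left(4 + q\right)^{2} q 7 = q \left(4 + q\right)^{2} \cdot 7 = 7 q \left(4 + q\right)^{2}$)
$\frac{1}{l{\left(194 \right)} + r{\left(-270 \right)}} = \frac{1}{7 \cdot 194 \left(4 + 194\right)^{2} + \frac{1}{-10 - 270}} = \frac{1}{7 \cdot 194 \cdot 198^{2} + \frac{1}{-280}} = \frac{1}{7 \cdot 194 \cdot 39204 - \frac{1}{280}} = \frac{1}{53239032 - \frac{1}{280}} = \frac{1}{\frac{14906928959}{280}} = \frac{280}{14906928959}$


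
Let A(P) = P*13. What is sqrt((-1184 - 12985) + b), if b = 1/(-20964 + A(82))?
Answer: I*sqrt(5609937914174)/19898 ≈ 119.03*I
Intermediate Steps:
A(P) = 13*P
b = -1/19898 (b = 1/(-20964 + 13*82) = 1/(-20964 + 1066) = 1/(-19898) = -1/19898 ≈ -5.0256e-5)
sqrt((-1184 - 12985) + b) = sqrt((-1184 - 12985) - 1/19898) = sqrt(-14169 - 1/19898) = sqrt(-281934763/19898) = I*sqrt(5609937914174)/19898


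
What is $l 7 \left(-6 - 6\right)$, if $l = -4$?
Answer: $336$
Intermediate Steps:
$l 7 \left(-6 - 6\right) = - 4 \cdot 7 \left(-6 - 6\right) = - 4 \cdot 7 \left(-12\right) = \left(-4\right) \left(-84\right) = 336$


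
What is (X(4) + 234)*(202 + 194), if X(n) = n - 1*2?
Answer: 93456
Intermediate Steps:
X(n) = -2 + n (X(n) = n - 2 = -2 + n)
(X(4) + 234)*(202 + 194) = ((-2 + 4) + 234)*(202 + 194) = (2 + 234)*396 = 236*396 = 93456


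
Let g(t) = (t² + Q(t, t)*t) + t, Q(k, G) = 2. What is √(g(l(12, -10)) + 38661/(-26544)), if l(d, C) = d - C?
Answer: √54775361/316 ≈ 23.421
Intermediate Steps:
g(t) = t² + 3*t (g(t) = (t² + 2*t) + t = t² + 3*t)
√(g(l(12, -10)) + 38661/(-26544)) = √((12 - 1*(-10))*(3 + (12 - 1*(-10))) + 38661/(-26544)) = √((12 + 10)*(3 + (12 + 10)) + 38661*(-1/26544)) = √(22*(3 + 22) - 1841/1264) = √(22*25 - 1841/1264) = √(550 - 1841/1264) = √(693359/1264) = √54775361/316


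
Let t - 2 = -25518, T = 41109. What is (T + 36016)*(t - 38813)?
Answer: -4961374125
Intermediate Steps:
t = -25516 (t = 2 - 25518 = -25516)
(T + 36016)*(t - 38813) = (41109 + 36016)*(-25516 - 38813) = 77125*(-64329) = -4961374125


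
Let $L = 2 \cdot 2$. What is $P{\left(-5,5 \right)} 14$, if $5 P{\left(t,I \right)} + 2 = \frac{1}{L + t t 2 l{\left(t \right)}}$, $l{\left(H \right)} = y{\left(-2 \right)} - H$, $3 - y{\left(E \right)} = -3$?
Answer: $- \frac{7749}{1385} \approx -5.5949$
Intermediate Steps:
$y{\left(E \right)} = 6$ ($y{\left(E \right)} = 3 - -3 = 3 + 3 = 6$)
$l{\left(H \right)} = 6 - H$
$L = 4$
$P{\left(t,I \right)} = - \frac{2}{5} + \frac{1}{5 \left(4 + 2 t^{2} \left(6 - t\right)\right)}$ ($P{\left(t,I \right)} = - \frac{2}{5} + \frac{1}{5 \left(4 + t t 2 \left(6 - t\right)\right)} = - \frac{2}{5} + \frac{1}{5 \left(4 + t^{2} \cdot 2 \left(6 - t\right)\right)} = - \frac{2}{5} + \frac{1}{5 \left(4 + 2 t^{2} \left(6 - t\right)\right)}$)
$P{\left(-5,5 \right)} 14 = \frac{7 + 4 \left(-5\right)^{2} \left(6 - -5\right)}{10 \left(-2 + \left(-5\right)^{2} \left(-6 - 5\right)\right)} 14 = \frac{7 + 4 \cdot 25 \left(6 + 5\right)}{10 \left(-2 + 25 \left(-11\right)\right)} 14 = \frac{7 + 4 \cdot 25 \cdot 11}{10 \left(-2 - 275\right)} 14 = \frac{7 + 1100}{10 \left(-277\right)} 14 = \frac{1}{10} \left(- \frac{1}{277}\right) 1107 \cdot 14 = \left(- \frac{1107}{2770}\right) 14 = - \frac{7749}{1385}$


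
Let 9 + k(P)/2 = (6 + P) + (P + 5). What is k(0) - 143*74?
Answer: -10578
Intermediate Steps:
k(P) = 4 + 4*P (k(P) = -18 + 2*((6 + P) + (P + 5)) = -18 + 2*((6 + P) + (5 + P)) = -18 + 2*(11 + 2*P) = -18 + (22 + 4*P) = 4 + 4*P)
k(0) - 143*74 = (4 + 4*0) - 143*74 = (4 + 0) - 10582 = 4 - 10582 = -10578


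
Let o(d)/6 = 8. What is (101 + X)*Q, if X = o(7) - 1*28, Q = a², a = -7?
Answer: 5929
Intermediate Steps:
o(d) = 48 (o(d) = 6*8 = 48)
Q = 49 (Q = (-7)² = 49)
X = 20 (X = 48 - 1*28 = 48 - 28 = 20)
(101 + X)*Q = (101 + 20)*49 = 121*49 = 5929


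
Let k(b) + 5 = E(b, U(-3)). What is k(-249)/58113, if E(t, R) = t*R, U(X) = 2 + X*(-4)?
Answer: -3491/58113 ≈ -0.060073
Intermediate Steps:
U(X) = 2 - 4*X
E(t, R) = R*t
k(b) = -5 + 14*b (k(b) = -5 + (2 - 4*(-3))*b = -5 + (2 + 12)*b = -5 + 14*b)
k(-249)/58113 = (-5 + 14*(-249))/58113 = (-5 - 3486)*(1/58113) = -3491*1/58113 = -3491/58113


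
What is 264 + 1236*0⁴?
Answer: 264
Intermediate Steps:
264 + 1236*0⁴ = 264 + 1236*0 = 264 + 0 = 264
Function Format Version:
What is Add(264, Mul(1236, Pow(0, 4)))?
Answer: 264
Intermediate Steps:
Add(264, Mul(1236, Pow(0, 4))) = Add(264, Mul(1236, 0)) = Add(264, 0) = 264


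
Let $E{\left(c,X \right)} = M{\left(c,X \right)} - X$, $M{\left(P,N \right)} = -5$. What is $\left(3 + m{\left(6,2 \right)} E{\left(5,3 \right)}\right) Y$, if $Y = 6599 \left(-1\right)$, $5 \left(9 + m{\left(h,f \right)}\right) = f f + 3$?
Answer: $- \frac{2105081}{5} \approx -4.2102 \cdot 10^{5}$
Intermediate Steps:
$m{\left(h,f \right)} = - \frac{42}{5} + \frac{f^{2}}{5}$ ($m{\left(h,f \right)} = -9 + \frac{f f + 3}{5} = -9 + \frac{f^{2} + 3}{5} = -9 + \frac{3 + f^{2}}{5} = -9 + \left(\frac{3}{5} + \frac{f^{2}}{5}\right) = - \frac{42}{5} + \frac{f^{2}}{5}$)
$E{\left(c,X \right)} = -5 - X$
$Y = -6599$
$\left(3 + m{\left(6,2 \right)} E{\left(5,3 \right)}\right) Y = \left(3 + \left(- \frac{42}{5} + \frac{2^{2}}{5}\right) \left(-5 - 3\right)\right) \left(-6599\right) = \left(3 + \left(- \frac{42}{5} + \frac{1}{5} \cdot 4\right) \left(-5 - 3\right)\right) \left(-6599\right) = \left(3 + \left(- \frac{42}{5} + \frac{4}{5}\right) \left(-8\right)\right) \left(-6599\right) = \left(3 - - \frac{304}{5}\right) \left(-6599\right) = \left(3 + \frac{304}{5}\right) \left(-6599\right) = \frac{319}{5} \left(-6599\right) = - \frac{2105081}{5}$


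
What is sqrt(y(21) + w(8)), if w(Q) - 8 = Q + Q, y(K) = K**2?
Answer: sqrt(465) ≈ 21.564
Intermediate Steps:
w(Q) = 8 + 2*Q (w(Q) = 8 + (Q + Q) = 8 + 2*Q)
sqrt(y(21) + w(8)) = sqrt(21**2 + (8 + 2*8)) = sqrt(441 + (8 + 16)) = sqrt(441 + 24) = sqrt(465)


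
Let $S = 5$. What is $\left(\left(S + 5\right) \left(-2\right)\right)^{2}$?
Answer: $400$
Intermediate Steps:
$\left(\left(S + 5\right) \left(-2\right)\right)^{2} = \left(\left(5 + 5\right) \left(-2\right)\right)^{2} = \left(10 \left(-2\right)\right)^{2} = \left(-20\right)^{2} = 400$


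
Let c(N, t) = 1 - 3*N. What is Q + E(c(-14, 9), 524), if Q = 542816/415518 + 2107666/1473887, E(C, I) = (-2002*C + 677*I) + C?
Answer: 82281879794656655/306213289233 ≈ 2.6871e+5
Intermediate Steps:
E(C, I) = -2001*C + 677*I
Q = 837911303390/306213289233 (Q = 542816*(1/415518) + 2107666*(1/1473887) = 271408/207759 + 2107666/1473887 = 837911303390/306213289233 ≈ 2.7364)
Q + E(c(-14, 9), 524) = 837911303390/306213289233 + (-2001*(1 - 3*(-14)) + 677*524) = 837911303390/306213289233 + (-2001*(1 + 42) + 354748) = 837911303390/306213289233 + (-2001*43 + 354748) = 837911303390/306213289233 + (-86043 + 354748) = 837911303390/306213289233 + 268705 = 82281879794656655/306213289233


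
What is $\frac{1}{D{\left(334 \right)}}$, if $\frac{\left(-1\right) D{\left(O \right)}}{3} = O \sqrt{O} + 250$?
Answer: $\frac{125}{55795806} - \frac{167 \sqrt{334}}{55795806} \approx -5.246 \cdot 10^{-5}$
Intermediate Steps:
$D{\left(O \right)} = -750 - 3 O^{\frac{3}{2}}$ ($D{\left(O \right)} = - 3 \left(O \sqrt{O} + 250\right) = - 3 \left(O^{\frac{3}{2}} + 250\right) = - 3 \left(250 + O^{\frac{3}{2}}\right) = -750 - 3 O^{\frac{3}{2}}$)
$\frac{1}{D{\left(334 \right)}} = \frac{1}{-750 - 3 \cdot 334^{\frac{3}{2}}} = \frac{1}{-750 - 3 \cdot 334 \sqrt{334}} = \frac{1}{-750 - 1002 \sqrt{334}}$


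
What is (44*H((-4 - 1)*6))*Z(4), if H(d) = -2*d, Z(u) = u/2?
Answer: 5280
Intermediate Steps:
Z(u) = u/2 (Z(u) = u*(½) = u/2)
(44*H((-4 - 1)*6))*Z(4) = (44*(-2*(-4 - 1)*6))*((½)*4) = (44*(-(-10)*6))*2 = (44*(-2*(-30)))*2 = (44*60)*2 = 2640*2 = 5280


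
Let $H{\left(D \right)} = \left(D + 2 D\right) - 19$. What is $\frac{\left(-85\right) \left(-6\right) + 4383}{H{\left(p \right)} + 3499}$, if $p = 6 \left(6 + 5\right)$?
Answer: $\frac{1631}{1226} \approx 1.3303$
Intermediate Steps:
$p = 66$ ($p = 6 \cdot 11 = 66$)
$H{\left(D \right)} = -19 + 3 D$ ($H{\left(D \right)} = 3 D - 19 = -19 + 3 D$)
$\frac{\left(-85\right) \left(-6\right) + 4383}{H{\left(p \right)} + 3499} = \frac{\left(-85\right) \left(-6\right) + 4383}{\left(-19 + 3 \cdot 66\right) + 3499} = \frac{510 + 4383}{\left(-19 + 198\right) + 3499} = \frac{4893}{179 + 3499} = \frac{4893}{3678} = 4893 \cdot \frac{1}{3678} = \frac{1631}{1226}$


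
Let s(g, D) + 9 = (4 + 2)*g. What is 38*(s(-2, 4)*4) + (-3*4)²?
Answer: -3048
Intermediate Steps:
s(g, D) = -9 + 6*g (s(g, D) = -9 + (4 + 2)*g = -9 + 6*g)
38*(s(-2, 4)*4) + (-3*4)² = 38*((-9 + 6*(-2))*4) + (-3*4)² = 38*((-9 - 12)*4) + (-12)² = 38*(-21*4) + 144 = 38*(-84) + 144 = -3192 + 144 = -3048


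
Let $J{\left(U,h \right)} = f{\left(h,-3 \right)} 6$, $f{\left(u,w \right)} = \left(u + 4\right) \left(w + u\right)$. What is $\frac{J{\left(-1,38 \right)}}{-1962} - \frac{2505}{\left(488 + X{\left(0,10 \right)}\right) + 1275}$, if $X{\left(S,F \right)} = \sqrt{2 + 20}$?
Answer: $- \frac{668123455}{112929341} + \frac{835 \sqrt{22}}{1036049} \approx -5.9125$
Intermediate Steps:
$X{\left(S,F \right)} = \sqrt{22}$
$f{\left(u,w \right)} = \left(4 + u\right) \left(u + w\right)$
$J{\left(U,h \right)} = -72 + 6 h + 6 h^{2}$ ($J{\left(U,h \right)} = \left(h^{2} + 4 h + 4 \left(-3\right) + h \left(-3\right)\right) 6 = \left(h^{2} + 4 h - 12 - 3 h\right) 6 = \left(-12 + h + h^{2}\right) 6 = -72 + 6 h + 6 h^{2}$)
$\frac{J{\left(-1,38 \right)}}{-1962} - \frac{2505}{\left(488 + X{\left(0,10 \right)}\right) + 1275} = \frac{-72 + 6 \cdot 38 + 6 \cdot 38^{2}}{-1962} - \frac{2505}{\left(488 + \sqrt{22}\right) + 1275} = \left(-72 + 228 + 6 \cdot 1444\right) \left(- \frac{1}{1962}\right) - \frac{2505}{1763 + \sqrt{22}} = \left(-72 + 228 + 8664\right) \left(- \frac{1}{1962}\right) - \frac{2505}{1763 + \sqrt{22}} = 8820 \left(- \frac{1}{1962}\right) - \frac{2505}{1763 + \sqrt{22}} = - \frac{490}{109} - \frac{2505}{1763 + \sqrt{22}}$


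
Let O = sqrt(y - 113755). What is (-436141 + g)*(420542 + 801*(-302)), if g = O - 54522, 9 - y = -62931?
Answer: -87652038320 + 178640*I*sqrt(50815) ≈ -8.7652e+10 + 4.0269e+7*I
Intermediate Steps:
y = 62940 (y = 9 - 1*(-62931) = 9 + 62931 = 62940)
O = I*sqrt(50815) (O = sqrt(62940 - 113755) = sqrt(-50815) = I*sqrt(50815) ≈ 225.42*I)
g = -54522 + I*sqrt(50815) (g = I*sqrt(50815) - 54522 = -54522 + I*sqrt(50815) ≈ -54522.0 + 225.42*I)
(-436141 + g)*(420542 + 801*(-302)) = (-436141 + (-54522 + I*sqrt(50815)))*(420542 + 801*(-302)) = (-490663 + I*sqrt(50815))*(420542 - 241902) = (-490663 + I*sqrt(50815))*178640 = -87652038320 + 178640*I*sqrt(50815)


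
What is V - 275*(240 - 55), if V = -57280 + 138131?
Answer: 29976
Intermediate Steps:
V = 80851
V - 275*(240 - 55) = 80851 - 275*(240 - 55) = 80851 - 275*185 = 80851 - 1*50875 = 80851 - 50875 = 29976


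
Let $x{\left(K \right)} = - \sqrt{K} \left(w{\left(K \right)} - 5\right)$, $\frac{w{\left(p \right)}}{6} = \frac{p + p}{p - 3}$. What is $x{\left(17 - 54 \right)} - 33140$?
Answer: $-33140 - \frac{61 i \sqrt{37}}{10} \approx -33140.0 - 37.105 i$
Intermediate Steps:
$w{\left(p \right)} = \frac{12 p}{-3 + p}$ ($w{\left(p \right)} = 6 \frac{p + p}{p - 3} = 6 \frac{2 p}{-3 + p} = \frac{12 p}{-3 + p}$)
$x{\left(K \right)} = - \sqrt{K} \left(-5 + \frac{12 K}{-3 + K}\right)$ ($x{\left(K \right)} = - \sqrt{K} \left(\frac{12 K}{-3 + K} - 5\right) = - \sqrt{K} \left(-5 + \frac{12 K}{-3 + K}\right)$)
$x{\left(17 - 54 \right)} - 33140 = \frac{\sqrt{17 - 54} \left(-15 - 7 \left(17 - 54\right)\right)}{-3 + \left(17 - 54\right)} - 33140 = \frac{\sqrt{-37} \left(-15 - -259\right)}{-3 - 37} - 33140 = \frac{i \sqrt{37} \left(-15 + 259\right)}{-40} - 33140 = i \sqrt{37} \left(- \frac{1}{40}\right) 244 - 33140 = - \frac{61 i \sqrt{37}}{10} - 33140 = -33140 - \frac{61 i \sqrt{37}}{10}$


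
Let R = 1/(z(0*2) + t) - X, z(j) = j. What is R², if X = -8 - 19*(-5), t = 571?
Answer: 2467704976/326041 ≈ 7568.7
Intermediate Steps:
X = 87 (X = -8 + 95 = 87)
R = -49676/571 (R = 1/(0*2 + 571) - 1*87 = 1/(0 + 571) - 87 = 1/571 - 87 = -49676/571 ≈ -86.998)
R² = (-49676/571)² = 2467704976/326041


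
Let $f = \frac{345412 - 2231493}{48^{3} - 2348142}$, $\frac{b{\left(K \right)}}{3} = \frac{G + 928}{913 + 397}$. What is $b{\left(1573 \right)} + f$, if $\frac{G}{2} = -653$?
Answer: $- \frac{6661559}{293119050} \approx -0.022726$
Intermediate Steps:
$G = -1306$ ($G = 2 \left(-653\right) = -1306$)
$b{\left(K \right)} = - \frac{567}{655}$ ($b{\left(K \right)} = 3 \frac{-1306 + 928}{913 + 397} = 3 \left(- \frac{378}{1310}\right) = 3 \left(\left(-378\right) \frac{1}{1310}\right) = 3 \left(- \frac{189}{655}\right) = - \frac{567}{655}$)
$f = \frac{1886081}{2237550}$ ($f = - \frac{1886081}{110592 - 2348142} = - \frac{1886081}{-2237550} = \left(-1886081\right) \left(- \frac{1}{2237550}\right) = \frac{1886081}{2237550} \approx 0.84292$)
$b{\left(1573 \right)} + f = - \frac{567}{655} + \frac{1886081}{2237550} = - \frac{6661559}{293119050}$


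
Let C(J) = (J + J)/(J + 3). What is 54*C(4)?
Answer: 432/7 ≈ 61.714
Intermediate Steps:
C(J) = 2*J/(3 + J) (C(J) = (2*J)/(3 + J) = 2*J/(3 + J))
54*C(4) = 54*(2*4/(3 + 4)) = 54*(2*4/7) = 54*(2*4*(1/7)) = 54*(8/7) = 432/7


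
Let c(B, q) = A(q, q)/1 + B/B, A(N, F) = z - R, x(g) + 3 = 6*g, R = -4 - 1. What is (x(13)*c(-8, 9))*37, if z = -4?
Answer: 5550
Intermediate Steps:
R = -5
x(g) = -3 + 6*g
A(N, F) = 1 (A(N, F) = -4 - 1*(-5) = -4 + 5 = 1)
c(B, q) = 2 (c(B, q) = 1/1 + B/B = 1*1 + 1 = 1 + 1 = 2)
(x(13)*c(-8, 9))*37 = ((-3 + 6*13)*2)*37 = ((-3 + 78)*2)*37 = (75*2)*37 = 150*37 = 5550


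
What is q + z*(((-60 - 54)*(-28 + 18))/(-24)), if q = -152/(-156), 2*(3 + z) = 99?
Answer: -344413/156 ≈ -2207.8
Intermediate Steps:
z = 93/2 (z = -3 + (1/2)*99 = -3 + 99/2 = 93/2 ≈ 46.500)
q = 38/39 (q = -152*(-1/156) = 38/39 ≈ 0.97436)
q + z*(((-60 - 54)*(-28 + 18))/(-24)) = 38/39 + 93*(((-60 - 54)*(-28 + 18))/(-24))/2 = 38/39 + 93*(-114*(-10)*(-1/24))/2 = 38/39 + 93*(1140*(-1/24))/2 = 38/39 + (93/2)*(-95/2) = 38/39 - 8835/4 = -344413/156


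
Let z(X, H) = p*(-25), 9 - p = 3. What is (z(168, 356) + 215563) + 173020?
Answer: 388433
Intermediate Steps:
p = 6 (p = 9 - 1*3 = 9 - 3 = 6)
z(X, H) = -150 (z(X, H) = 6*(-25) = -150)
(z(168, 356) + 215563) + 173020 = (-150 + 215563) + 173020 = 215413 + 173020 = 388433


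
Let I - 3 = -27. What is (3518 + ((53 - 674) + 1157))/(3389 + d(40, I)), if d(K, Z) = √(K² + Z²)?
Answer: 13739006/11483145 - 32432*√34/11483145 ≈ 1.1800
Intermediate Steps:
I = -24 (I = 3 - 27 = -24)
(3518 + ((53 - 674) + 1157))/(3389 + d(40, I)) = (3518 + ((53 - 674) + 1157))/(3389 + √(40² + (-24)²)) = (3518 + (-621 + 1157))/(3389 + √(1600 + 576)) = (3518 + 536)/(3389 + √2176) = 4054/(3389 + 8*√34)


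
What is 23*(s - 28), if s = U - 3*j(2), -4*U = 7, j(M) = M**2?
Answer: -3841/4 ≈ -960.25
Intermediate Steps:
U = -7/4 (U = -1/4*7 = -7/4 ≈ -1.7500)
s = -55/4 (s = -7/4 - 3*2**2 = -7/4 - 3*4 = -7/4 - 12 = -55/4 ≈ -13.750)
23*(s - 28) = 23*(-55/4 - 28) = 23*(-167/4) = -3841/4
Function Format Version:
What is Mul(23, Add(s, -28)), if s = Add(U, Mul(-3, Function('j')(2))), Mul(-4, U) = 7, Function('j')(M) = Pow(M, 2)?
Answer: Rational(-3841, 4) ≈ -960.25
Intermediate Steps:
U = Rational(-7, 4) (U = Mul(Rational(-1, 4), 7) = Rational(-7, 4) ≈ -1.7500)
s = Rational(-55, 4) (s = Add(Rational(-7, 4), Mul(-3, Pow(2, 2))) = Add(Rational(-7, 4), Mul(-3, 4)) = Add(Rational(-7, 4), -12) = Rational(-55, 4) ≈ -13.750)
Mul(23, Add(s, -28)) = Mul(23, Add(Rational(-55, 4), -28)) = Mul(23, Rational(-167, 4)) = Rational(-3841, 4)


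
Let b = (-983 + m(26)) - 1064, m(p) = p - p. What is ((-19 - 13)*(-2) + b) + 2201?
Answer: 218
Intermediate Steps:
m(p) = 0
b = -2047 (b = (-983 + 0) - 1064 = -983 - 1064 = -2047)
((-19 - 13)*(-2) + b) + 2201 = ((-19 - 13)*(-2) - 2047) + 2201 = (-32*(-2) - 2047) + 2201 = (64 - 2047) + 2201 = -1983 + 2201 = 218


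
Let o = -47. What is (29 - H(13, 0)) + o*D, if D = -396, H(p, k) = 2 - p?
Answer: 18652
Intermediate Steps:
(29 - H(13, 0)) + o*D = (29 - (2 - 1*13)) - 47*(-396) = (29 - (2 - 13)) + 18612 = (29 - 1*(-11)) + 18612 = (29 + 11) + 18612 = 40 + 18612 = 18652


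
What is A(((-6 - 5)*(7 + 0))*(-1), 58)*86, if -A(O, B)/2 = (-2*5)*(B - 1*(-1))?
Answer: 101480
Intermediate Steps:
A(O, B) = 20 + 20*B (A(O, B) = -2*(-2*5)*(B - 1*(-1)) = -(-20)*(B + 1) = -(-20)*(1 + B) = -2*(-10 - 10*B) = 20 + 20*B)
A(((-6 - 5)*(7 + 0))*(-1), 58)*86 = (20 + 20*58)*86 = (20 + 1160)*86 = 1180*86 = 101480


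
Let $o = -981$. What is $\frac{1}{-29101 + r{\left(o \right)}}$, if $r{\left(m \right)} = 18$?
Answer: $- \frac{1}{29083} \approx -3.4384 \cdot 10^{-5}$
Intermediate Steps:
$\frac{1}{-29101 + r{\left(o \right)}} = \frac{1}{-29101 + 18} = \frac{1}{-29083} = - \frac{1}{29083}$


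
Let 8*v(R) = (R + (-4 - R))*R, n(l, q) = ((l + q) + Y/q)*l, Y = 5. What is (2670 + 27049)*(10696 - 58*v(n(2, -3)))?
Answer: 939833656/3 ≈ 3.1328e+8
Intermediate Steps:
n(l, q) = l*(l + q + 5/q) (n(l, q) = ((l + q) + 5/q)*l = (l + q + 5/q)*l = l*(l + q + 5/q))
v(R) = -R/2 (v(R) = ((R + (-4 - R))*R)/8 = (-4*R)/8 = -R/2)
(2670 + 27049)*(10696 - 58*v(n(2, -3))) = (2670 + 27049)*(10696 - (-29)*2*(5 - 3*(2 - 3))/(-3)) = 29719*(10696 - (-29)*2*(-1/3)*(5 - 3*(-1))) = 29719*(10696 - (-29)*2*(-1/3)*(5 + 3)) = 29719*(10696 - (-29)*2*(-1/3)*8) = 29719*(10696 - (-29)*(-16)/3) = 29719*(10696 - 58*8/3) = 29719*(10696 - 464/3) = 29719*(31624/3) = 939833656/3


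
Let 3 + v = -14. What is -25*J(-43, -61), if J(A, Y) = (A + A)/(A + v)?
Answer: -215/6 ≈ -35.833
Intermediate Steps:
v = -17 (v = -3 - 14 = -17)
J(A, Y) = 2*A/(-17 + A) (J(A, Y) = (A + A)/(A - 17) = (2*A)/(-17 + A) = 2*A/(-17 + A))
-25*J(-43, -61) = -50*(-43)/(-17 - 43) = -50*(-43)/(-60) = -50*(-43)*(-1)/60 = -25*43/30 = -215/6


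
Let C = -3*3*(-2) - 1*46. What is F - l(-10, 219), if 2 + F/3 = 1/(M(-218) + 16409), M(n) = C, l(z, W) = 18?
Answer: -393141/16381 ≈ -24.000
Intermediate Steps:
C = -28 (C = -9*(-2) - 46 = 18 - 46 = -28)
M(n) = -28
F = -98283/16381 (F = -6 + 3/(-28 + 16409) = -6 + 3/16381 = -98283/16381 ≈ -5.9998)
F - l(-10, 219) = -98283/16381 - 1*18 = -98283/16381 - 18 = -393141/16381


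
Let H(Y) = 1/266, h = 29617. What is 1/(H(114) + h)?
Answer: 266/7878123 ≈ 3.3764e-5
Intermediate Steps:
H(Y) = 1/266
1/(H(114) + h) = 1/(1/266 + 29617) = 1/(7878123/266) = 266/7878123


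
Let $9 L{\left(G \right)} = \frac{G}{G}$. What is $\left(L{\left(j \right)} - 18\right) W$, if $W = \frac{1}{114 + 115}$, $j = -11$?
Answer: $- \frac{161}{2061} \approx -0.078117$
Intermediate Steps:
$L{\left(G \right)} = \frac{1}{9}$ ($L{\left(G \right)} = \frac{G \frac{1}{G}}{9} = \frac{1}{9} \cdot 1 = \frac{1}{9}$)
$W = \frac{1}{229} \approx 0.0043668$
$\left(L{\left(j \right)} - 18\right) W = \left(\frac{1}{9} - 18\right) \frac{1}{229} = \left(- \frac{161}{9}\right) \frac{1}{229} = - \frac{161}{2061}$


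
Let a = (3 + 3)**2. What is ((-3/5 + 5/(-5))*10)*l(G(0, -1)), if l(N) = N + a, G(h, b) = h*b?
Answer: -576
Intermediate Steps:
a = 36 (a = 6**2 = 36)
G(h, b) = b*h
l(N) = 36 + N (l(N) = N + 36 = 36 + N)
((-3/5 + 5/(-5))*10)*l(G(0, -1)) = ((-3/5 + 5/(-5))*10)*(36 - 1*0) = ((-3*1/5 + 5*(-1/5))*10)*(36 + 0) = ((-3/5 - 1)*10)*36 = -8/5*10*36 = -16*36 = -576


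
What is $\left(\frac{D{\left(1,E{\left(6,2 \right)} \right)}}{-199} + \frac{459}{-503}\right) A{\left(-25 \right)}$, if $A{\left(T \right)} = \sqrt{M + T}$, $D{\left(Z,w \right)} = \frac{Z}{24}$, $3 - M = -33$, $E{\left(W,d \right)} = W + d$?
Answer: $- \frac{2192687 \sqrt{11}}{2402328} \approx -3.0272$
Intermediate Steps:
$M = 36$ ($M = 3 - -33 = 3 + 33 = 36$)
$D{\left(Z,w \right)} = \frac{Z}{24}$ ($D{\left(Z,w \right)} = Z \frac{1}{24} = \frac{Z}{24}$)
$A{\left(T \right)} = \sqrt{36 + T}$
$\left(\frac{D{\left(1,E{\left(6,2 \right)} \right)}}{-199} + \frac{459}{-503}\right) A{\left(-25 \right)} = \left(\frac{\frac{1}{24} \cdot 1}{-199} + \frac{459}{-503}\right) \sqrt{36 - 25} = \left(\frac{1}{24} \left(- \frac{1}{199}\right) + 459 \left(- \frac{1}{503}\right)\right) \sqrt{11} = \left(- \frac{1}{4776} - \frac{459}{503}\right) \sqrt{11} = - \frac{2192687 \sqrt{11}}{2402328}$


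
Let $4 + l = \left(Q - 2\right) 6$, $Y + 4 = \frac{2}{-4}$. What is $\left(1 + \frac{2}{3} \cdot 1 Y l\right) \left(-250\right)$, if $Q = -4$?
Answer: $-30250$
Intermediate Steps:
$Y = - \frac{9}{2}$ ($Y = -4 + \frac{2}{-4} = -4 + 2 \left(- \frac{1}{4}\right) = -4 - \frac{1}{2} = - \frac{9}{2} \approx -4.5$)
$l = -40$ ($l = -4 + \left(-4 - 2\right) 6 = -4 - 36 = -40$)
$\left(1 + \frac{2}{3} \cdot 1 Y l\right) \left(-250\right) = \left(1 + \frac{2}{3} \cdot 1 \left(- \frac{9}{2}\right) \left(-40\right)\right) \left(-250\right) = \left(1 + \frac{2}{3} \left(- \frac{9}{2}\right) \left(-40\right)\right) \left(-250\right) = \left(1 - -120\right) \left(-250\right) = \left(1 + 120\right) \left(-250\right) = 121 \left(-250\right) = -30250$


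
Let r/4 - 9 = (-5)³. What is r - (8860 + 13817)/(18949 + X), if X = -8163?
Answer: -5027381/10786 ≈ -466.10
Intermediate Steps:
r = -464 (r = 36 + 4*(-5)³ = 36 + 4*(-125) = 36 - 500 = -464)
r - (8860 + 13817)/(18949 + X) = -464 - (8860 + 13817)/(18949 - 8163) = -464 - 22677/10786 = -5027381/10786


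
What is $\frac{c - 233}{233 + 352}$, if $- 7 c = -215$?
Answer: $- \frac{472}{1365} \approx -0.34579$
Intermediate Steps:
$c = \frac{215}{7}$ ($c = \left(- \frac{1}{7}\right) \left(-215\right) = \frac{215}{7} \approx 30.714$)
$\frac{c - 233}{233 + 352} = \frac{\frac{215}{7} - 233}{233 + 352} = - \frac{1416}{7 \cdot 585} = \left(- \frac{1416}{7}\right) \frac{1}{585} = - \frac{472}{1365}$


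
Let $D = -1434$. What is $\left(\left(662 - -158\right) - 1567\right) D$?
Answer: $1071198$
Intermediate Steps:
$\left(\left(662 - -158\right) - 1567\right) D = \left(\left(662 - -158\right) - 1567\right) \left(-1434\right) = \left(\left(662 + 158\right) - 1567\right) \left(-1434\right) = \left(820 - 1567\right) \left(-1434\right) = \left(-747\right) \left(-1434\right) = 1071198$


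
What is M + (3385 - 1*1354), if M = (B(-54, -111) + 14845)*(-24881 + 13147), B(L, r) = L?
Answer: -173555563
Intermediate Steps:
M = -173557594 (M = (-54 + 14845)*(-24881 + 13147) = 14791*(-11734) = -173557594)
M + (3385 - 1*1354) = -173557594 + (3385 - 1*1354) = -173557594 + (3385 - 1354) = -173557594 + 2031 = -173555563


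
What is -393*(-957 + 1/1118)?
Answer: 420480525/1118 ≈ 3.7610e+5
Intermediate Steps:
-393*(-957 + 1/1118) = -393*(-1069925/1118) = 420480525/1118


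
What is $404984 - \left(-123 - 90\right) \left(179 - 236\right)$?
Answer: $392843$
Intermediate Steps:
$404984 - \left(-123 - 90\right) \left(179 - 236\right) = 404984 - \left(-213\right) \left(-57\right) = 404984 - 12141 = 392843$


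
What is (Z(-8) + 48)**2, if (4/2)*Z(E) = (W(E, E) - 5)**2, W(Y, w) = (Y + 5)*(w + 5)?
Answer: 3136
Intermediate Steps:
W(Y, w) = (5 + Y)*(5 + w)
Z(E) = (20 + E**2 + 10*E)**2/2 (Z(E) = ((25 + 5*E + 5*E + E*E) - 5)**2/2 = ((25 + 5*E + 5*E + E**2) - 5)**2/2 = ((25 + E**2 + 10*E) - 5)**2/2 = (20 + E**2 + 10*E)**2/2)
(Z(-8) + 48)**2 = ((20 + (-8)**2 + 10*(-8))**2/2 + 48)**2 = ((20 + 64 - 80)**2/2 + 48)**2 = ((1/2)*4**2 + 48)**2 = ((1/2)*16 + 48)**2 = (8 + 48)**2 = 56**2 = 3136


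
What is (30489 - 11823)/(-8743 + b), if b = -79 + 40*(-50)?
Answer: -9333/5411 ≈ -1.7248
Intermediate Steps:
b = -2079 (b = -79 - 2000 = -2079)
(30489 - 11823)/(-8743 + b) = (30489 - 11823)/(-8743 - 2079) = 18666/(-10822) = 18666*(-1/10822) = -9333/5411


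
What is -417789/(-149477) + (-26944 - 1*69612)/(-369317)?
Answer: 168729481325/55204397209 ≈ 3.0564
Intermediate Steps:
-417789/(-149477) + (-26944 - 1*69612)/(-369317) = -417789*(-1/149477) + (-26944 - 69612)*(-1/369317) = 417789/149477 - 96556*(-1/369317) = 417789/149477 + 96556/369317 = 168729481325/55204397209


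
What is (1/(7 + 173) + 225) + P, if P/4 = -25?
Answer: 22501/180 ≈ 125.01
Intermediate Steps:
P = -100 (P = 4*(-25) = -100)
(1/(7 + 173) + 225) + P = (1/(7 + 173) + 225) - 100 = (1/180 + 225) - 100 = 40501/180 - 100 = 22501/180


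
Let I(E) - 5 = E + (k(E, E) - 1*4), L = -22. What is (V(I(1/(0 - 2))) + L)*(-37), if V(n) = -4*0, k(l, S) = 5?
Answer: 814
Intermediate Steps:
I(E) = 6 + E (I(E) = 5 + (E + (5 - 1*4)) = 5 + (E + (5 - 4)) = 5 + (E + 1) = 5 + (1 + E) = 6 + E)
V(n) = 0
(V(I(1/(0 - 2))) + L)*(-37) = (0 - 22)*(-37) = -22*(-37) = 814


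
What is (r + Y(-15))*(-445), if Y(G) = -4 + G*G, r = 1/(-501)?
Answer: -49270400/501 ≈ -98344.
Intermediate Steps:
r = -1/501 ≈ -0.0019960
Y(G) = -4 + G**2
(r + Y(-15))*(-445) = (-1/501 + (-4 + (-15)**2))*(-445) = (-1/501 + (-4 + 225))*(-445) = (-1/501 + 221)*(-445) = (110720/501)*(-445) = -49270400/501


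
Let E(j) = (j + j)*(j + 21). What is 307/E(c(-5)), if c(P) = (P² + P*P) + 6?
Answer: 307/8624 ≈ 0.035598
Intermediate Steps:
c(P) = 6 + 2*P² (c(P) = (P² + P²) + 6 = 2*P² + 6 = 6 + 2*P²)
E(j) = 2*j*(21 + j) (E(j) = (2*j)*(21 + j) = 2*j*(21 + j))
307/E(c(-5)) = 307/((2*(6 + 2*(-5)²)*(21 + (6 + 2*(-5)²)))) = 307/((2*(6 + 2*25)*(21 + (6 + 2*25)))) = 307/((2*(6 + 50)*(21 + (6 + 50)))) = 307/((2*56*(21 + 56))) = 307/((2*56*77)) = 307/8624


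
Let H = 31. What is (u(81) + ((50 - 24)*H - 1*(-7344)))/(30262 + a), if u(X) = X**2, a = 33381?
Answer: 14711/63643 ≈ 0.23115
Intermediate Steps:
(u(81) + ((50 - 24)*H - 1*(-7344)))/(30262 + a) = (81**2 + ((50 - 24)*31 - 1*(-7344)))/(30262 + 33381) = (6561 + (26*31 + 7344))/63643 = (6561 + (806 + 7344))*(1/63643) = (6561 + 8150)*(1/63643) = 14711*(1/63643) = 14711/63643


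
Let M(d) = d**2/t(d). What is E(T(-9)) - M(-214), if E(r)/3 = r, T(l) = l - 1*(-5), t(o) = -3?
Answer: 45760/3 ≈ 15253.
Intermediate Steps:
T(l) = 5 + l (T(l) = l + 5 = 5 + l)
E(r) = 3*r
M(d) = -d**2/3 (M(d) = d**2/(-3) = d**2*(-1/3) = -d**2/3)
E(T(-9)) - M(-214) = 3*(5 - 9) - (-1)*(-214)**2/3 = 3*(-4) - (-1)*45796/3 = -12 - 1*(-45796/3) = -12 + 45796/3 = 45760/3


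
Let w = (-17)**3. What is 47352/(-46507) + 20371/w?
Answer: -1180034473/228488891 ≈ -5.1645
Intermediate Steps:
w = -4913
47352/(-46507) + 20371/w = 47352/(-46507) + 20371/(-4913) = 47352*(-1/46507) + 20371*(-1/4913) = -47352/46507 - 20371/4913 = -1180034473/228488891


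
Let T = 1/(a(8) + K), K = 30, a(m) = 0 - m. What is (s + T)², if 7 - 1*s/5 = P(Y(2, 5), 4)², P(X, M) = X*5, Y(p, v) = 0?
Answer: 594441/484 ≈ 1228.2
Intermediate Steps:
a(m) = -m
P(X, M) = 5*X
T = 1/22 (T = 1/(-1*8 + 30) = 1/(-8 + 30) = 1/22 ≈ 0.045455)
s = 35 (s = 35 - 5*(5*0)² = 35 - 5*0² = 35 - 5*0 = 35 + 0 = 35)
(s + T)² = (35 + 1/22)² = (771/22)² = 594441/484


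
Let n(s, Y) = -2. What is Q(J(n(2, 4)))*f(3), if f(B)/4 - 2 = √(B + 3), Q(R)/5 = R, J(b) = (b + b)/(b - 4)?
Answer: 80/3 + 40*√6/3 ≈ 59.327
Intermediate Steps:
J(b) = 2*b/(-4 + b) (J(b) = (2*b)/(-4 + b) = 2*b/(-4 + b))
Q(R) = 5*R
f(B) = 8 + 4*√(3 + B) (f(B) = 8 + 4*√(B + 3) = 8 + 4*√(3 + B))
Q(J(n(2, 4)))*f(3) = (5*(2*(-2)/(-4 - 2)))*(8 + 4*√(3 + 3)) = (5*(2*(-2)/(-6)))*(8 + 4*√6) = (5*(2*(-2)*(-⅙)))*(8 + 4*√6) = (5*(⅔))*(8 + 4*√6) = 10*(8 + 4*√6)/3 = 80/3 + 40*√6/3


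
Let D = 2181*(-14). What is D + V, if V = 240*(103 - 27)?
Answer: -12294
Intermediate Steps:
D = -30534
V = 18240 (V = 240*76 = 18240)
D + V = -30534 + 18240 = -12294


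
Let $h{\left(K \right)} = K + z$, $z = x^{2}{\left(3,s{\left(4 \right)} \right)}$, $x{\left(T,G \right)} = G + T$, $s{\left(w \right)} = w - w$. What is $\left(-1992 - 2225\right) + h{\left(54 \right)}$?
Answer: $-4154$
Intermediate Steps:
$s{\left(w \right)} = 0$
$z = 9$ ($z = \left(0 + 3\right)^{2} = 3^{2} = 9$)
$h{\left(K \right)} = 9 + K$ ($h{\left(K \right)} = K + 9 = 9 + K$)
$\left(-1992 - 2225\right) + h{\left(54 \right)} = \left(-1992 - 2225\right) + \left(9 + 54\right) = -4217 + 63 = -4154$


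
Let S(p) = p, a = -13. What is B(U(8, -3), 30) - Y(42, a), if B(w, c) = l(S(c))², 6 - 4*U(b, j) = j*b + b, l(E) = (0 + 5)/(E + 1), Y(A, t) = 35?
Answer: -33610/961 ≈ -34.974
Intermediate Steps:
l(E) = 5/(1 + E)
U(b, j) = 3/2 - b/4 - b*j/4 (U(b, j) = 3/2 - (j*b + b)/4 = 3/2 - (b*j + b)/4 = 3/2 - (b + b*j)/4 = 3/2 + (-b/4 - b*j/4) = 3/2 - b/4 - b*j/4)
B(w, c) = 25/(1 + c)² (B(w, c) = (5/(1 + c))² = 25/(1 + c)²)
B(U(8, -3), 30) - Y(42, a) = 25/(1 + 30)² - 1*35 = 25/31² - 35 = 25*(1/961) - 35 = 25/961 - 35 = -33610/961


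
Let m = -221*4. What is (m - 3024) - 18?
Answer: -3926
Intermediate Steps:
m = -884
(m - 3024) - 18 = (-884 - 3024) - 18 = -3908 - 18 = -3926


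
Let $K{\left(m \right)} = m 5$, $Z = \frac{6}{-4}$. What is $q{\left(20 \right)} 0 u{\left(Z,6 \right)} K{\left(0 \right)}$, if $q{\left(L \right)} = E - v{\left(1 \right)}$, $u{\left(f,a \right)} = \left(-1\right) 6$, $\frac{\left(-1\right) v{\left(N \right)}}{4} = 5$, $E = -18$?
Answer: $0$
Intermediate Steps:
$Z = - \frac{3}{2}$ ($Z = 6 \left(- \frac{1}{4}\right) = - \frac{3}{2} \approx -1.5$)
$v{\left(N \right)} = -20$ ($v{\left(N \right)} = \left(-4\right) 5 = -20$)
$u{\left(f,a \right)} = -6$
$K{\left(m \right)} = 5 m$
$q{\left(L \right)} = 2$ ($q{\left(L \right)} = -18 - -20 = -18 + 20 = 2$)
$q{\left(20 \right)} 0 u{\left(Z,6 \right)} K{\left(0 \right)} = 2 \cdot 0 \left(-6\right) 5 \cdot 0 = 2 \cdot 0 \cdot 0 = 2 \cdot 0 = 0$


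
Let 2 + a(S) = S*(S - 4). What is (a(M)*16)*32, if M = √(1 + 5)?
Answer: 2048 - 2048*√6 ≈ -2968.6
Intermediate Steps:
M = √6 ≈ 2.4495
a(S) = -2 + S*(-4 + S) (a(S) = -2 + S*(S - 4) = -2 + S*(-4 + S))
(a(M)*16)*32 = ((-2 + (√6)² - 4*√6)*16)*32 = ((-2 + 6 - 4*√6)*16)*32 = ((4 - 4*√6)*16)*32 = (64 - 64*√6)*32 = 2048 - 2048*√6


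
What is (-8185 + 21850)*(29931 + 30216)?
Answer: 821908755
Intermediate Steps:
(-8185 + 21850)*(29931 + 30216) = 13665*60147 = 821908755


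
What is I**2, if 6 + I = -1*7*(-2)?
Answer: 64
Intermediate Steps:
I = 8 (I = -6 - 1*7*(-2) = -6 - 7*(-2) = -6 + 14 = 8)
I**2 = 8**2 = 64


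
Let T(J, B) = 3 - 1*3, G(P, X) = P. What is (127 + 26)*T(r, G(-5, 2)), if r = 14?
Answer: 0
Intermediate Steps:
T(J, B) = 0 (T(J, B) = 3 - 3 = 0)
(127 + 26)*T(r, G(-5, 2)) = (127 + 26)*0 = 153*0 = 0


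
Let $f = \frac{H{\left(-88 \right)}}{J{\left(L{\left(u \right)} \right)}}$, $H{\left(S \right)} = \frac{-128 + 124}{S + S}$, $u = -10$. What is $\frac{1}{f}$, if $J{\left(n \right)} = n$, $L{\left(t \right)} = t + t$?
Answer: $-880$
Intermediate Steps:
$L{\left(t \right)} = 2 t$
$H{\left(S \right)} = - \frac{2}{S}$ ($H{\left(S \right)} = - \frac{4}{2 S} = - 4 \frac{1}{2 S} = - \frac{2}{S}$)
$f = - \frac{1}{880}$ ($f = \frac{\left(-2\right) \frac{1}{-88}}{2 \left(-10\right)} = \frac{\left(-2\right) \left(- \frac{1}{88}\right)}{-20} = \frac{1}{44} \left(- \frac{1}{20}\right) = - \frac{1}{880} \approx -0.0011364$)
$\frac{1}{f} = \frac{1}{- \frac{1}{880}} = -880$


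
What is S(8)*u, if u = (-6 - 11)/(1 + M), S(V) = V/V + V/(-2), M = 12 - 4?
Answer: 17/3 ≈ 5.6667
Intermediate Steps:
M = 8
S(V) = 1 - V/2 (S(V) = 1 + V*(-1/2) = 1 - V/2)
u = -17/9 (u = (-6 - 11)/(1 + 8) = -17/9 ≈ -1.8889)
S(8)*u = (1 - 1/2*8)*(-17/9) = (1 - 4)*(-17/9) = -3*(-17/9) = 17/3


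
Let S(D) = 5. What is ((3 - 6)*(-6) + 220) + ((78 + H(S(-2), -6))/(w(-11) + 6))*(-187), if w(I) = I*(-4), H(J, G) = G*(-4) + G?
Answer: -3026/25 ≈ -121.04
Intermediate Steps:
H(J, G) = -3*G (H(J, G) = -4*G + G = -3*G)
w(I) = -4*I
((3 - 6)*(-6) + 220) + ((78 + H(S(-2), -6))/(w(-11) + 6))*(-187) = ((3 - 6)*(-6) + 220) + ((78 - 3*(-6))/(-4*(-11) + 6))*(-187) = (-3*(-6) + 220) + ((78 + 18)/(44 + 6))*(-187) = (18 + 220) + (96/50)*(-187) = 238 + (96*(1/50))*(-187) = 238 + (48/25)*(-187) = 238 - 8976/25 = -3026/25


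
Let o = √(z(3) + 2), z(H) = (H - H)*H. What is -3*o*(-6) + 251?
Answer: 251 + 18*√2 ≈ 276.46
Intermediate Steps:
z(H) = 0 (z(H) = 0*H = 0)
o = √2 (o = √(0 + 2) = √2 ≈ 1.4142)
-3*o*(-6) + 251 = -3*√2*(-6) + 251 = 18*√2 + 251 = 251 + 18*√2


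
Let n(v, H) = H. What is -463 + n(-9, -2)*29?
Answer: -521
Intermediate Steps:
-463 + n(-9, -2)*29 = -463 - 2*29 = -463 - 58 = -521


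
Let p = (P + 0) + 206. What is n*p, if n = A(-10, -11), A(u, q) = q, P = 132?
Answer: -3718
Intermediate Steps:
p = 338 (p = (132 + 0) + 206 = 132 + 206 = 338)
n = -11
n*p = -11*338 = -3718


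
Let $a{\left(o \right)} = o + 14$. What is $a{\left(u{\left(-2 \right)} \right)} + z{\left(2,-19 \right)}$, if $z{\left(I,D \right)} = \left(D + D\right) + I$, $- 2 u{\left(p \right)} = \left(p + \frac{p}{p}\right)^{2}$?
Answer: $- \frac{45}{2} \approx -22.5$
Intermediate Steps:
$u{\left(p \right)} = - \frac{\left(1 + p\right)^{2}}{2}$ ($u{\left(p \right)} = - \frac{\left(p + \frac{p}{p}\right)^{2}}{2} = - \frac{\left(p + 1\right)^{2}}{2} = - \frac{\left(1 + p\right)^{2}}{2}$)
$z{\left(I,D \right)} = I + 2 D$ ($z{\left(I,D \right)} = 2 D + I = I + 2 D$)
$a{\left(o \right)} = 14 + o$
$a{\left(u{\left(-2 \right)} \right)} + z{\left(2,-19 \right)} = \left(14 - \frac{\left(1 - 2\right)^{2}}{2}\right) + \left(2 + 2 \left(-19\right)\right) = \left(14 - \frac{\left(-1\right)^{2}}{2}\right) + \left(2 - 38\right) = \left(14 - \frac{1}{2}\right) - 36 = \frac{27}{2} - 36 = - \frac{45}{2}$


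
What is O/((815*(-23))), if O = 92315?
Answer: -18463/3749 ≈ -4.9248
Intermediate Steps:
O/((815*(-23))) = 92315/((815*(-23))) = 92315/(-18745) = 92315*(-1/18745) = -18463/3749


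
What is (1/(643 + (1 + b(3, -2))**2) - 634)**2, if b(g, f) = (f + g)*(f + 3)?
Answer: 168261578809/418609 ≈ 4.0195e+5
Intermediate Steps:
b(g, f) = (3 + f)*(f + g) (b(g, f) = (f + g)*(3 + f) = (3 + f)*(f + g))
(1/(643 + (1 + b(3, -2))**2) - 634)**2 = (1/(643 + (1 + ((-2)**2 + 3*(-2) + 3*3 - 2*3))**2) - 634)**2 = (1/(643 + (1 + (4 - 6 + 9 - 6))**2) - 634)**2 = (1/(643 + (1 + 1)**2) - 634)**2 = (1/(643 + 2**2) - 634)**2 = (1/(643 + 4) - 634)**2 = (1/647 - 634)**2 = (-410197/647)**2 = 168261578809/418609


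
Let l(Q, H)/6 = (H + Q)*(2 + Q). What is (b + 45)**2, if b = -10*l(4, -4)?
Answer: 2025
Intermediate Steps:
l(Q, H) = 6*(2 + Q)*(H + Q) (l(Q, H) = 6*((H + Q)*(2 + Q)) = 6*((2 + Q)*(H + Q)) = 6*(2 + Q)*(H + Q))
b = 0 (b = -10*(6*4**2 + 12*(-4) + 12*4 + 6*(-4)*4) = -10*(6*16 - 48 + 48 - 96) = -10*(96 - 48 + 48 - 96) = -10*0 = 0)
(b + 45)**2 = (0 + 45)**2 = 45**2 = 2025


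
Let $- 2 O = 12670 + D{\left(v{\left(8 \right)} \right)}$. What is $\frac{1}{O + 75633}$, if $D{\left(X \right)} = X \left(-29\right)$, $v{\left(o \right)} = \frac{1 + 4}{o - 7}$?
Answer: $\frac{2}{138741} \approx 1.4415 \cdot 10^{-5}$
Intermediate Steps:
$v{\left(o \right)} = \frac{5}{-7 + o}$
$D{\left(X \right)} = - 29 X$
$O = - \frac{12525}{2}$ ($O = - \frac{12670 - 29 \frac{5}{-7 + 8}}{2} = - \frac{12670 - 29 \cdot \frac{5}{1}}{2} = - \frac{12670 - 29 \cdot 5 \cdot 1}{2} = - \frac{12670 - 145}{2} = \left(- \frac{1}{2}\right) 12525 = - \frac{12525}{2} \approx -6262.5$)
$\frac{1}{O + 75633} = \frac{1}{- \frac{12525}{2} + 75633} = \frac{1}{\frac{138741}{2}} = \frac{2}{138741}$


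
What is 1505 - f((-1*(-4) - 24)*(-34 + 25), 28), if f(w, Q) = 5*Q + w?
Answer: 1185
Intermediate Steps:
f(w, Q) = w + 5*Q
1505 - f((-1*(-4) - 24)*(-34 + 25), 28) = 1505 - ((-1*(-4) - 24)*(-34 + 25) + 5*28) = 1505 - ((4 - 24)*(-9) + 140) = 1505 - (-20*(-9) + 140) = 1505 - (180 + 140) = 1505 - 1*320 = 1505 - 320 = 1185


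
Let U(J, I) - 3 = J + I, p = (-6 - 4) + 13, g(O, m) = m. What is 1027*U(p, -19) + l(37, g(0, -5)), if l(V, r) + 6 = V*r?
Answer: -13542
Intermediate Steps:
p = 3 (p = -10 + 13 = 3)
l(V, r) = -6 + V*r
U(J, I) = 3 + I + J (U(J, I) = 3 + (J + I) = 3 + (I + J) = 3 + I + J)
1027*U(p, -19) + l(37, g(0, -5)) = 1027*(3 - 19 + 3) + (-6 + 37*(-5)) = 1027*(-13) + (-6 - 185) = -13351 - 191 = -13542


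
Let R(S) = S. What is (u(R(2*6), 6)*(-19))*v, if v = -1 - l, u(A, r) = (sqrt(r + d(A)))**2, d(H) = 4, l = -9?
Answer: -1520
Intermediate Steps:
u(A, r) = 4 + r (u(A, r) = (sqrt(r + 4))**2 = (sqrt(4 + r))**2 = 4 + r)
v = 8 (v = -1 - 1*(-9) = -1 + 9 = 8)
(u(R(2*6), 6)*(-19))*v = ((4 + 6)*(-19))*8 = (10*(-19))*8 = -190*8 = -1520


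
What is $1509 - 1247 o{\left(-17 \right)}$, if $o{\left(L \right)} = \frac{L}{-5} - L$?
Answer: $- \frac{119649}{5} \approx -23930.0$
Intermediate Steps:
$o{\left(L \right)} = - \frac{6 L}{5}$ ($o{\left(L \right)} = L \left(- \frac{1}{5}\right) - L = - \frac{L}{5} - L = - \frac{6 L}{5}$)
$1509 - 1247 o{\left(-17 \right)} = 1509 - 1247 \left(\left(- \frac{6}{5}\right) \left(-17\right)\right) = 1509 - \frac{127194}{5} = - \frac{119649}{5}$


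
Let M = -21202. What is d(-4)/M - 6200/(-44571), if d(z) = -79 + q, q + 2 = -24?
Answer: 136132355/944994342 ≈ 0.14406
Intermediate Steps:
q = -26 (q = -2 - 24 = -26)
d(z) = -105 (d(z) = -79 - 26 = -105)
d(-4)/M - 6200/(-44571) = -105/(-21202) - 6200/(-44571) = -105*(-1/21202) - 6200*(-1/44571) = 105/21202 + 6200/44571 = 136132355/944994342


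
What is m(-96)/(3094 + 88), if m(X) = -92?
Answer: -46/1591 ≈ -0.028913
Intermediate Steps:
m(-96)/(3094 + 88) = -92/(3094 + 88) = -92/3182 = -92*1/3182 = -46/1591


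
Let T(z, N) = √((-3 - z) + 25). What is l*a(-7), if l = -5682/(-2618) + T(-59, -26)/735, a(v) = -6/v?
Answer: 599976/320705 ≈ 1.8708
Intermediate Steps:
T(z, N) = √(22 - z)
l = 99996/45815 (l = -5682/(-2618) + √(22 - 1*(-59))/735 = -5682*(-1/2618) + √(22 + 59)*(1/735) = 2841/1309 + √81*(1/735) = 2841/1309 + 9*(1/735) = 2841/1309 + 3/245 = 99996/45815 ≈ 2.1826)
l*a(-7) = 99996*(-6/(-7))/45815 = 99996*(-6*(-⅐))/45815 = (99996/45815)*(6/7) = 599976/320705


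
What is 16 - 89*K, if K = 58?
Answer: -5146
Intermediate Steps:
16 - 89*K = 16 - 89*58 = 16 - 5162 = -5146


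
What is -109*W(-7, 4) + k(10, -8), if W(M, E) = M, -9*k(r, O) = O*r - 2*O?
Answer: 6931/9 ≈ 770.11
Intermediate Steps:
k(r, O) = 2*O/9 - O*r/9 (k(r, O) = -(O*r - 2*O)/9 = -(-2*O + O*r)/9 = 2*O/9 - O*r/9)
-109*W(-7, 4) + k(10, -8) = -109*(-7) + (1/9)*(-8)*(2 - 1*10) = 763 + (1/9)*(-8)*(2 - 10) = 763 + (1/9)*(-8)*(-8) = 763 + 64/9 = 6931/9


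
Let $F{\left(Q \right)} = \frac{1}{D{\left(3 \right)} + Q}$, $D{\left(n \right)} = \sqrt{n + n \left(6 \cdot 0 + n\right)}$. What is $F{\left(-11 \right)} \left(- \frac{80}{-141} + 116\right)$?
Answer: $- \frac{180796}{15369} - \frac{32872 \sqrt{3}}{15369} \approx -15.468$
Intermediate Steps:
$D{\left(n \right)} = \sqrt{n + n^{2}}$ ($D{\left(n \right)} = \sqrt{n + n \left(0 + n\right)} = \sqrt{n + n n} = \sqrt{n + n^{2}}$)
$F{\left(Q \right)} = \frac{1}{Q + 2 \sqrt{3}}$ ($F{\left(Q \right)} = \frac{1}{\sqrt{3 \left(1 + 3\right)} + Q} = \frac{1}{\sqrt{3 \cdot 4} + Q} = \frac{1}{\sqrt{12} + Q} = \frac{1}{2 \sqrt{3} + Q} = \frac{1}{Q + 2 \sqrt{3}}$)
$F{\left(-11 \right)} \left(- \frac{80}{-141} + 116\right) = \frac{- \frac{80}{-141} + 116}{-11 + 2 \sqrt{3}} = \frac{\left(-80\right) \left(- \frac{1}{141}\right) + 116}{-11 + 2 \sqrt{3}} = \frac{\frac{80}{141} + 116}{-11 + 2 \sqrt{3}} = \frac{1}{-11 + 2 \sqrt{3}} \cdot \frac{16436}{141} = \frac{16436}{141 \left(-11 + 2 \sqrt{3}\right)}$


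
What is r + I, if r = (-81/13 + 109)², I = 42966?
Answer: 9046150/169 ≈ 53528.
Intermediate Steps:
r = 1784896/169 (r = (-81*1/13 + 109)² = (-81/13 + 109)² = (1336/13)² = 1784896/169 ≈ 10562.)
r + I = 1784896/169 + 42966 = 9046150/169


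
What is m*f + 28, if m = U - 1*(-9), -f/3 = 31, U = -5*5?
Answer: 1516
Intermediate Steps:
U = -25
f = -93 (f = -3*31 = -93)
m = -16 (m = -25 - 1*(-9) = -25 + 9 = -16)
m*f + 28 = -16*(-93) + 28 = 1488 + 28 = 1516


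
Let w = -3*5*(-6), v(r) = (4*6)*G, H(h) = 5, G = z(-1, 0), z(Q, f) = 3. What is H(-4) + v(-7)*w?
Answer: 6485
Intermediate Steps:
G = 3
v(r) = 72 (v(r) = (4*6)*3 = 24*3 = 72)
w = 90 (w = -15*(-6) = 90)
H(-4) + v(-7)*w = 5 + 72*90 = 5 + 6480 = 6485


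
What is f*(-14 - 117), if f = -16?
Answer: 2096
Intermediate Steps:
f*(-14 - 117) = -16*(-14 - 117) = -16*(-131) = 2096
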